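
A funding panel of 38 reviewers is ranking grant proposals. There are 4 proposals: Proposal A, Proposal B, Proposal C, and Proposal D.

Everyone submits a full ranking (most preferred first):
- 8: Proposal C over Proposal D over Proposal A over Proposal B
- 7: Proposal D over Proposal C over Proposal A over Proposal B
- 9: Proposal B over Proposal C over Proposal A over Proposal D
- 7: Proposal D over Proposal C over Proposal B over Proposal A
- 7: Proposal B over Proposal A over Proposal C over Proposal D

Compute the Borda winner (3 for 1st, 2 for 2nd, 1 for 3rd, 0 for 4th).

Proposal C

Proposal A: 8×1 + 7×1 + 9×1 + 7×0 + 7×2 = 38
Proposal B: 8×0 + 7×0 + 9×3 + 7×1 + 7×3 = 55
Proposal C: 8×3 + 7×2 + 9×2 + 7×2 + 7×1 = 77
Proposal D: 8×2 + 7×3 + 9×0 + 7×3 + 7×0 = 58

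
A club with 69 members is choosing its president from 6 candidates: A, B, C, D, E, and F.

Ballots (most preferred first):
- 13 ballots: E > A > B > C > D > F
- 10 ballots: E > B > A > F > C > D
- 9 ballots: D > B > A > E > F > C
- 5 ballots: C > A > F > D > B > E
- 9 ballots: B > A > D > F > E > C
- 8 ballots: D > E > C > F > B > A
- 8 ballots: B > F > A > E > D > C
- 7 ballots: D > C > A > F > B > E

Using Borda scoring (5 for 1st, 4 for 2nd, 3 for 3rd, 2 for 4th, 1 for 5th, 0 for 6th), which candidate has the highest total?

B

A: 13×4 + 10×3 + 9×3 + 5×4 + 9×4 + 8×0 + 8×3 + 7×3 = 210
B: 13×3 + 10×4 + 9×4 + 5×1 + 9×5 + 8×1 + 8×5 + 7×1 = 220
C: 13×2 + 10×1 + 9×0 + 5×5 + 9×0 + 8×3 + 8×0 + 7×4 = 113
D: 13×1 + 10×0 + 9×5 + 5×2 + 9×3 + 8×5 + 8×1 + 7×5 = 178
E: 13×5 + 10×5 + 9×2 + 5×0 + 9×1 + 8×4 + 8×2 + 7×0 = 190
F: 13×0 + 10×2 + 9×1 + 5×3 + 9×2 + 8×2 + 8×4 + 7×2 = 124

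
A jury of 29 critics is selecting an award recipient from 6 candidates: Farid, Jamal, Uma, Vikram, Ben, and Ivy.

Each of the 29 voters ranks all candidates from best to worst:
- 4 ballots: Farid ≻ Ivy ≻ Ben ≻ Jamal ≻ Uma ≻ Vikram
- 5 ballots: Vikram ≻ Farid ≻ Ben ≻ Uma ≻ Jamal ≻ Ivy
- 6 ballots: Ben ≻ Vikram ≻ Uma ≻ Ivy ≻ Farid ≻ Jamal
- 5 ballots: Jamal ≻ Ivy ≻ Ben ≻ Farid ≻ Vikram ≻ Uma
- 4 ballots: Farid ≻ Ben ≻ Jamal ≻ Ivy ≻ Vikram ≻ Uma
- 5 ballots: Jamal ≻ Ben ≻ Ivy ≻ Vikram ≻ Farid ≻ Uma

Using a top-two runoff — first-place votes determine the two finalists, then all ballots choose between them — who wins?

Farid

Round 1 first-place votes: Farid 8, Jamal 10, Uma 0, Vikram 5, Ben 6, Ivy 0. Jamal and Farid advance.
Runoff: Jamal is ranked above Farid on 10 ballots, Farid above Jamal on 19.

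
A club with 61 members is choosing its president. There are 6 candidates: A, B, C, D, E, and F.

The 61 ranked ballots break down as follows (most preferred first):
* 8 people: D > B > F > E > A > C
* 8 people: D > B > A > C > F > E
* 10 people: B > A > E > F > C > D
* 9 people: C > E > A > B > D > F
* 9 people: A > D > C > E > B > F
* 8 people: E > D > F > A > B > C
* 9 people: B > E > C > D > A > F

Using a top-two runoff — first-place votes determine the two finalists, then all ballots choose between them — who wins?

Round 1 first-place votes: A 9, B 19, C 9, D 16, E 8, F 0. B and D advance.
Runoff: B is ranked above D on 28 ballots, D above B on 33.

D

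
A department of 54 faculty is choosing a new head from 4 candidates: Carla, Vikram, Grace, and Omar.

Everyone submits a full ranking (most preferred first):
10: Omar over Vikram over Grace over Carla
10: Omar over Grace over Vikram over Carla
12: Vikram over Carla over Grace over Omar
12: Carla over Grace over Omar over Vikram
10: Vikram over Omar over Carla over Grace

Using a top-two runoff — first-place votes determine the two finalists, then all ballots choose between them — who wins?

Omar

Round 1 first-place votes: Carla 12, Vikram 22, Grace 0, Omar 20. Vikram and Omar advance.
Runoff: Vikram is ranked above Omar on 22 ballots, Omar above Vikram on 32.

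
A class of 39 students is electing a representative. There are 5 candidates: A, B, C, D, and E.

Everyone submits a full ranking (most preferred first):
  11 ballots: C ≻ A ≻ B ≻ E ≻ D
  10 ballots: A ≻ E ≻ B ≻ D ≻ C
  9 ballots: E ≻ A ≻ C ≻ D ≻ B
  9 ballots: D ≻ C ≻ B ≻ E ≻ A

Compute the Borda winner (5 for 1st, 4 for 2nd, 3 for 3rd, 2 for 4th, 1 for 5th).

A: 11×4 + 10×5 + 9×4 + 9×1 = 139
B: 11×3 + 10×3 + 9×1 + 9×3 = 99
C: 11×5 + 10×1 + 9×3 + 9×4 = 128
D: 11×1 + 10×2 + 9×2 + 9×5 = 94
E: 11×2 + 10×4 + 9×5 + 9×2 = 125

A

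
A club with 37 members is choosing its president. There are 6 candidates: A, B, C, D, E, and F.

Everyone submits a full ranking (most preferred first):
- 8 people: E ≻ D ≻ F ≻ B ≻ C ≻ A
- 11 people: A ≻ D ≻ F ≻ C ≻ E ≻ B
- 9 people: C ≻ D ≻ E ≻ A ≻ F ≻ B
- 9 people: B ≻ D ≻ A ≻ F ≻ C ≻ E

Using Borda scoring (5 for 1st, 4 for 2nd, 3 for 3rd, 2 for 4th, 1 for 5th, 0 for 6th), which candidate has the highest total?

A: 8×0 + 11×5 + 9×2 + 9×3 = 100
B: 8×2 + 11×0 + 9×0 + 9×5 = 61
C: 8×1 + 11×2 + 9×5 + 9×1 = 84
D: 8×4 + 11×4 + 9×4 + 9×4 = 148
E: 8×5 + 11×1 + 9×3 + 9×0 = 78
F: 8×3 + 11×3 + 9×1 + 9×2 = 84

D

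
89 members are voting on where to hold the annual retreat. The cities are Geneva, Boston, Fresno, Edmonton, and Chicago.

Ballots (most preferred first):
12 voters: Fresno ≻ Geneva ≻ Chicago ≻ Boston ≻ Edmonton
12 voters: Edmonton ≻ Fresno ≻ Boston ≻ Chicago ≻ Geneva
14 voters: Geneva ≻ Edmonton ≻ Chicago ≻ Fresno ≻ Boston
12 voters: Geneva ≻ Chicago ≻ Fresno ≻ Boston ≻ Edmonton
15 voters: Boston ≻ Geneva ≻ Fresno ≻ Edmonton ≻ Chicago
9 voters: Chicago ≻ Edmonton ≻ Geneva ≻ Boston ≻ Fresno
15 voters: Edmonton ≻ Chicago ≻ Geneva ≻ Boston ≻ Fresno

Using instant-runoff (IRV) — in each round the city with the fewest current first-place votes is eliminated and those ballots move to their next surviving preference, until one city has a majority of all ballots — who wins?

Geneva

Round 1: Geneva 26, Boston 15, Fresno 12, Edmonton 27, Chicago 9. Chicago eliminated.
Round 2: Geneva 26, Boston 15, Fresno 12, Edmonton 36. Fresno eliminated.
Round 3: Geneva 38, Boston 15, Edmonton 36. Boston eliminated.
Round 4: Geneva 53, Edmonton 36. Geneva has a majority (≥45).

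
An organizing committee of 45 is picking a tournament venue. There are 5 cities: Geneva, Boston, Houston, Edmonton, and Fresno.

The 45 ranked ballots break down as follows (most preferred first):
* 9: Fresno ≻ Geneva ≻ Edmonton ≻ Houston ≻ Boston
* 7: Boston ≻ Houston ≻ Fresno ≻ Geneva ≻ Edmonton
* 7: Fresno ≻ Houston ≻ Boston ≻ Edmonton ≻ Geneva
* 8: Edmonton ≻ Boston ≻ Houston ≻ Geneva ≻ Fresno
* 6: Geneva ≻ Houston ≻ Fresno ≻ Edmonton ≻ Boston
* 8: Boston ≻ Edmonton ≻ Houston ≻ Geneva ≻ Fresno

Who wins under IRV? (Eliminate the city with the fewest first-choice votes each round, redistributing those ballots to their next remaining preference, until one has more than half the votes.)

Boston

Round 1: Geneva 6, Boston 15, Houston 0, Edmonton 8, Fresno 16. Houston eliminated.
Round 2: Geneva 6, Boston 15, Edmonton 8, Fresno 16. Geneva eliminated.
Round 3: Boston 15, Edmonton 8, Fresno 22. Edmonton eliminated.
Round 4: Boston 23, Fresno 22. Boston has a majority (≥23).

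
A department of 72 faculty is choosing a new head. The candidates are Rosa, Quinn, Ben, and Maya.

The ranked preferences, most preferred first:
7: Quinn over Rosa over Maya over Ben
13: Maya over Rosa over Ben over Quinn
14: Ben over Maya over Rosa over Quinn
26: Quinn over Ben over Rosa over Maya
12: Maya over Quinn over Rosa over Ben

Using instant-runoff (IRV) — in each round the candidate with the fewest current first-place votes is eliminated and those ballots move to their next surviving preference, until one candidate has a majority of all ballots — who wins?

Maya

Round 1: Rosa 0, Quinn 33, Ben 14, Maya 25. Rosa eliminated.
Round 2: Quinn 33, Ben 14, Maya 25. Ben eliminated.
Round 3: Quinn 33, Maya 39. Maya has a majority (≥37).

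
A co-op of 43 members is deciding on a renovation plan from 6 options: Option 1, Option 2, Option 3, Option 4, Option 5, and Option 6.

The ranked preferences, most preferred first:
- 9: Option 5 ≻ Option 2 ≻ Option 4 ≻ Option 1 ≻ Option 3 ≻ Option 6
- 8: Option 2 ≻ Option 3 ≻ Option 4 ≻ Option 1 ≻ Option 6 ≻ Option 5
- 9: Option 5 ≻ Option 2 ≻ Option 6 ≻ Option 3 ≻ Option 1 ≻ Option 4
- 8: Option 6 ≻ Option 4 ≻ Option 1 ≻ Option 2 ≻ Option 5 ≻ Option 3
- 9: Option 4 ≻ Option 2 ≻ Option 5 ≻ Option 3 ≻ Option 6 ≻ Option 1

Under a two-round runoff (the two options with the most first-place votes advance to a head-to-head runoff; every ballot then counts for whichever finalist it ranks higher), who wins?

Option 4

Round 1 first-place votes: Option 1 0, Option 2 8, Option 3 0, Option 4 9, Option 5 18, Option 6 8. Option 5 and Option 4 advance.
Runoff: Option 5 is ranked above Option 4 on 18 ballots, Option 4 above Option 5 on 25.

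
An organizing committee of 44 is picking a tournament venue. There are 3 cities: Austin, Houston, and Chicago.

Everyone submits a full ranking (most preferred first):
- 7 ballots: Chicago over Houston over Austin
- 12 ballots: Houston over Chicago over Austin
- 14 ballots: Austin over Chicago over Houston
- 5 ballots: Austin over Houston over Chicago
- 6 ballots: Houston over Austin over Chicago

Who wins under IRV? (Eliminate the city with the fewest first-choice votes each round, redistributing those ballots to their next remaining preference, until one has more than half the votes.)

Round 1: Austin 19, Houston 18, Chicago 7. Chicago eliminated.
Round 2: Austin 19, Houston 25. Houston has a majority (≥23).

Houston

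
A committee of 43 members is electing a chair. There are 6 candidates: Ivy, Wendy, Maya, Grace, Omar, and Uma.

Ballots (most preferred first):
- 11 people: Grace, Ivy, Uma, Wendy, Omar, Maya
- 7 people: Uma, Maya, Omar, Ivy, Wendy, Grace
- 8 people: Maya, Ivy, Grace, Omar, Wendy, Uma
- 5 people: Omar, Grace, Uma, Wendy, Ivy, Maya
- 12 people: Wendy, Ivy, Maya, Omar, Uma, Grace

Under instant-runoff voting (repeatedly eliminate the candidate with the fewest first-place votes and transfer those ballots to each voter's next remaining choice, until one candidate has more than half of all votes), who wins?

Round 1: Ivy 0, Wendy 12, Maya 8, Grace 11, Omar 5, Uma 7. Ivy eliminated.
Round 2: Wendy 12, Maya 8, Grace 11, Omar 5, Uma 7. Omar eliminated.
Round 3: Wendy 12, Maya 8, Grace 16, Uma 7. Uma eliminated.
Round 4: Wendy 12, Maya 15, Grace 16. Wendy eliminated.
Round 5: Maya 27, Grace 16. Maya has a majority (≥22).

Maya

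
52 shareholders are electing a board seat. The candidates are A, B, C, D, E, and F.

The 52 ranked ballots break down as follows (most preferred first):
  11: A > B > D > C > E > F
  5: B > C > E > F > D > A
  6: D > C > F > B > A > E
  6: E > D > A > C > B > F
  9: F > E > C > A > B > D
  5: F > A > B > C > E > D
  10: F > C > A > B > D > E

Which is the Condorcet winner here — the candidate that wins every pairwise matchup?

C vs A: 30–22
C vs B: 31–21
C vs D: 29–23
C vs E: 37–15
C vs F: 28–24
C beats every other candidate.

C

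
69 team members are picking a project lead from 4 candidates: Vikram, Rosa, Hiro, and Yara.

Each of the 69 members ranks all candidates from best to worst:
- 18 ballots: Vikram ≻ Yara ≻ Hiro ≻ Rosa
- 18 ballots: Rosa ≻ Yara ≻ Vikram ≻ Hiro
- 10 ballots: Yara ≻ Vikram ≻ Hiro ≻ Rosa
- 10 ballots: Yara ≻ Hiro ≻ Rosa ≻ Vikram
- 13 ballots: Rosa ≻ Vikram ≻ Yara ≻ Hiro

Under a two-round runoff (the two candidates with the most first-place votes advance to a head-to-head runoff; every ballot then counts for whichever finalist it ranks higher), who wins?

Round 1 first-place votes: Vikram 18, Rosa 31, Hiro 0, Yara 20. Rosa and Yara advance.
Runoff: Rosa is ranked above Yara on 31 ballots, Yara above Rosa on 38.

Yara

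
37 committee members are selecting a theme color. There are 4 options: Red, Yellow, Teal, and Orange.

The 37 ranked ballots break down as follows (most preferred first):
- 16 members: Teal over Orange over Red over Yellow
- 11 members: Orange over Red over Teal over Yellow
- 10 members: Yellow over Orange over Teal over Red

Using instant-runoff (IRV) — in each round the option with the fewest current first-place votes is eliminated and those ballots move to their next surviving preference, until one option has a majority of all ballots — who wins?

Orange

Round 1: Red 0, Yellow 10, Teal 16, Orange 11. Red eliminated.
Round 2: Yellow 10, Teal 16, Orange 11. Yellow eliminated.
Round 3: Teal 16, Orange 21. Orange has a majority (≥19).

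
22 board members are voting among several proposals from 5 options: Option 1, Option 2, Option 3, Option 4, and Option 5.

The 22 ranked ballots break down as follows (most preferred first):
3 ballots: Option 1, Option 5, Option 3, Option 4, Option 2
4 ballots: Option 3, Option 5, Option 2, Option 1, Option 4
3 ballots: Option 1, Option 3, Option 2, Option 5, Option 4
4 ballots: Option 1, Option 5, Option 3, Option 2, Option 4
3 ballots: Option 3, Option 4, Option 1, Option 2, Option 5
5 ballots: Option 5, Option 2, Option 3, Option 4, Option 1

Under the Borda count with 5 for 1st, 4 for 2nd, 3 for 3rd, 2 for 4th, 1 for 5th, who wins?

Option 3

Option 1: 3×5 + 4×2 + 3×5 + 4×5 + 3×3 + 5×1 = 72
Option 2: 3×1 + 4×3 + 3×3 + 4×2 + 3×2 + 5×4 = 58
Option 3: 3×3 + 4×5 + 3×4 + 4×3 + 3×5 + 5×3 = 83
Option 4: 3×2 + 4×1 + 3×1 + 4×1 + 3×4 + 5×2 = 39
Option 5: 3×4 + 4×4 + 3×2 + 4×4 + 3×1 + 5×5 = 78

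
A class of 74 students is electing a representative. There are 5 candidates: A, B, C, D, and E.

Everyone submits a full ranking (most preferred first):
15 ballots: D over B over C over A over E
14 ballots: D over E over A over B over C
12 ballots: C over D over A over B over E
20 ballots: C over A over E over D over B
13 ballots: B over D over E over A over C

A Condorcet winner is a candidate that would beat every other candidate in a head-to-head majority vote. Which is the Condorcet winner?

D vs A: 54–20
D vs B: 61–13
D vs C: 42–32
D vs E: 54–20
D beats every other candidate.

D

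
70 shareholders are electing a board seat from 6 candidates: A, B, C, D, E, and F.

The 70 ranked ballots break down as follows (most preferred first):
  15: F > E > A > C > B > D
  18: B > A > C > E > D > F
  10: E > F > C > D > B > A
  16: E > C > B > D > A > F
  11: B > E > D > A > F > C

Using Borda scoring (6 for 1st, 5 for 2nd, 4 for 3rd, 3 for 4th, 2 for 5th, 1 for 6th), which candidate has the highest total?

A: 15×4 + 18×5 + 10×1 + 16×2 + 11×3 = 225
B: 15×2 + 18×6 + 10×2 + 16×4 + 11×6 = 288
C: 15×3 + 18×4 + 10×4 + 16×5 + 11×1 = 248
D: 15×1 + 18×2 + 10×3 + 16×3 + 11×4 = 173
E: 15×5 + 18×3 + 10×6 + 16×6 + 11×5 = 340
F: 15×6 + 18×1 + 10×5 + 16×1 + 11×2 = 196

E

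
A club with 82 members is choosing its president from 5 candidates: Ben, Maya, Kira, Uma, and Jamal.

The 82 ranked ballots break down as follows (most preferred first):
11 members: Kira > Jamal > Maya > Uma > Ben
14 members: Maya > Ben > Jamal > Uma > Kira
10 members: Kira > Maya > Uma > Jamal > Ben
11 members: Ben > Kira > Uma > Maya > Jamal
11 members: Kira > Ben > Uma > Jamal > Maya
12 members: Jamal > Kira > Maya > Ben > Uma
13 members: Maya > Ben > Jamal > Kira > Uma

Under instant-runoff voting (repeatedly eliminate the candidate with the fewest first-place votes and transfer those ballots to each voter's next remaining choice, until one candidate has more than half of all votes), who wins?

Round 1: Ben 11, Maya 27, Kira 32, Uma 0, Jamal 12. Uma eliminated.
Round 2: Ben 11, Maya 27, Kira 32, Jamal 12. Ben eliminated.
Round 3: Maya 27, Kira 43, Jamal 12. Kira has a majority (≥42).

Kira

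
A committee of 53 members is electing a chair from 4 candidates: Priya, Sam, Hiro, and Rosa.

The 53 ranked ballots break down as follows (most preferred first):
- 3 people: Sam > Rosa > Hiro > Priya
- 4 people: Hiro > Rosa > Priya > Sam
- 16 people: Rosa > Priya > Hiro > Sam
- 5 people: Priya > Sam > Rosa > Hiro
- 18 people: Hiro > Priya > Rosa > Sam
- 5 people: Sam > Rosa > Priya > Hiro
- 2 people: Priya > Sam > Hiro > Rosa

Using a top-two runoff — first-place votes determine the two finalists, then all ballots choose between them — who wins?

Rosa

Round 1 first-place votes: Priya 7, Sam 8, Hiro 22, Rosa 16. Hiro and Rosa advance.
Runoff: Hiro is ranked above Rosa on 24 ballots, Rosa above Hiro on 29.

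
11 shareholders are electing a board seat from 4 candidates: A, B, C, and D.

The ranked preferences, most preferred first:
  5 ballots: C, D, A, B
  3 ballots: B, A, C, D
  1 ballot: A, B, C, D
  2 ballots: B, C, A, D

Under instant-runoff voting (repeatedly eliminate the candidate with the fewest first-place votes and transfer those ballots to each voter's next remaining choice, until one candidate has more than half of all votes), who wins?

B

Round 1: A 1, B 5, C 5, D 0. D eliminated.
Round 2: A 1, B 5, C 5. A eliminated.
Round 3: B 6, C 5. B has a majority (≥6).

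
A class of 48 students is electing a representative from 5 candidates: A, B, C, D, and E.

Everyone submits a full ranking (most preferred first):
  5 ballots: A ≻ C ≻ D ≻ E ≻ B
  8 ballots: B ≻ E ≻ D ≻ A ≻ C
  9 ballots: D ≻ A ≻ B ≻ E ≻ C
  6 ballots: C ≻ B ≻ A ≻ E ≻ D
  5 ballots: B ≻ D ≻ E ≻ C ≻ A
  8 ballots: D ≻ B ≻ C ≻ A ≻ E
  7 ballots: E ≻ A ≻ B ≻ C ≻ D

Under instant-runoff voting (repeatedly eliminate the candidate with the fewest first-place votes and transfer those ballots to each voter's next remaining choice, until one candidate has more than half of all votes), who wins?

Round 1: A 5, B 13, C 6, D 17, E 7. A eliminated.
Round 2: B 13, C 11, D 17, E 7. E eliminated.
Round 3: B 20, C 11, D 17. C eliminated.
Round 4: B 26, D 22. B has a majority (≥25).

B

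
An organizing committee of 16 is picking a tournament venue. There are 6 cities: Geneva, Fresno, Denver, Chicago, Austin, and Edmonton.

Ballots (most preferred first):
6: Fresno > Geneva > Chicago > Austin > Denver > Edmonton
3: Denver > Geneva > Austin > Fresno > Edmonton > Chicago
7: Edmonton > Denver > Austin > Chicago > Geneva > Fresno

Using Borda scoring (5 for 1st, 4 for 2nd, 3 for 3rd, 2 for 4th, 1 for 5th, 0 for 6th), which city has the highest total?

Geneva: 6×4 + 3×4 + 7×1 = 43
Fresno: 6×5 + 3×2 + 7×0 = 36
Denver: 6×1 + 3×5 + 7×4 = 49
Chicago: 6×3 + 3×0 + 7×2 = 32
Austin: 6×2 + 3×3 + 7×3 = 42
Edmonton: 6×0 + 3×1 + 7×5 = 38

Denver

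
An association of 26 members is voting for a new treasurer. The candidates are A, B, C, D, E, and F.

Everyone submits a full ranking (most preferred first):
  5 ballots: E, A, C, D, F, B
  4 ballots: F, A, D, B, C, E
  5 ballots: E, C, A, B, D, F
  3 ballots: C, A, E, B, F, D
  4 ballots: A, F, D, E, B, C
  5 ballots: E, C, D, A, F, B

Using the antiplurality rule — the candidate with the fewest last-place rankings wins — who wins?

Last-place votes: A 0, B 10, C 4, D 3, E 4, F 5.

A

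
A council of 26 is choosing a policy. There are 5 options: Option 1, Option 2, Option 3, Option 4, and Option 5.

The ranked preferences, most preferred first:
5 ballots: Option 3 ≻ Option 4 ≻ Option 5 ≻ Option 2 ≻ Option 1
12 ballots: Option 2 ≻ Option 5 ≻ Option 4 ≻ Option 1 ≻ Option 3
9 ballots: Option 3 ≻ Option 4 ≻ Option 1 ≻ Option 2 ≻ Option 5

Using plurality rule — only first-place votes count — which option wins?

First-place votes: Option 1 0, Option 2 12, Option 3 14, Option 4 0, Option 5 0.

Option 3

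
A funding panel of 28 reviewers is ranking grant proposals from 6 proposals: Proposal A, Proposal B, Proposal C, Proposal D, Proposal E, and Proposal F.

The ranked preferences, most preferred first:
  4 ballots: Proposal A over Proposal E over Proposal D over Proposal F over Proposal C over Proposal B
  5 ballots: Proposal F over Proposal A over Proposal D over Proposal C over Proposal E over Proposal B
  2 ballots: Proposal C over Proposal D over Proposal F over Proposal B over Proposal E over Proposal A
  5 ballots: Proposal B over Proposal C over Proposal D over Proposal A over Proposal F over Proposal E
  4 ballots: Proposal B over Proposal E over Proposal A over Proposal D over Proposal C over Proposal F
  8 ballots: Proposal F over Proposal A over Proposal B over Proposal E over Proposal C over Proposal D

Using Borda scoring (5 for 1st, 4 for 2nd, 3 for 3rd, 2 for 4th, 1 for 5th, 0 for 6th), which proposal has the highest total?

Proposal A

Proposal A: 4×5 + 5×4 + 2×0 + 5×2 + 4×3 + 8×4 = 94
Proposal B: 4×0 + 5×0 + 2×2 + 5×5 + 4×5 + 8×3 = 73
Proposal C: 4×1 + 5×2 + 2×5 + 5×4 + 4×1 + 8×1 = 56
Proposal D: 4×3 + 5×3 + 2×4 + 5×3 + 4×2 + 8×0 = 58
Proposal E: 4×4 + 5×1 + 2×1 + 5×0 + 4×4 + 8×2 = 55
Proposal F: 4×2 + 5×5 + 2×3 + 5×1 + 4×0 + 8×5 = 84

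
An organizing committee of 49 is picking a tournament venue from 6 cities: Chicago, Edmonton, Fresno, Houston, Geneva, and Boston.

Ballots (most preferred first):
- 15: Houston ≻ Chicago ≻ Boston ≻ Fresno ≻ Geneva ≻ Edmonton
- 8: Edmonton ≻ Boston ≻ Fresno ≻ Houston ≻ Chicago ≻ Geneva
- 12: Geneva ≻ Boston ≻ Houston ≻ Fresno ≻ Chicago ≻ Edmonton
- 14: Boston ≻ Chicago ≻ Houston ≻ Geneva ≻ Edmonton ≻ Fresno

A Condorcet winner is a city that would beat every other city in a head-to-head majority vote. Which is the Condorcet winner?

Boston

Boston vs Chicago: 34–15
Boston vs Edmonton: 41–8
Boston vs Fresno: 49–0
Boston vs Houston: 34–15
Boston vs Geneva: 37–12
Boston beats every other city.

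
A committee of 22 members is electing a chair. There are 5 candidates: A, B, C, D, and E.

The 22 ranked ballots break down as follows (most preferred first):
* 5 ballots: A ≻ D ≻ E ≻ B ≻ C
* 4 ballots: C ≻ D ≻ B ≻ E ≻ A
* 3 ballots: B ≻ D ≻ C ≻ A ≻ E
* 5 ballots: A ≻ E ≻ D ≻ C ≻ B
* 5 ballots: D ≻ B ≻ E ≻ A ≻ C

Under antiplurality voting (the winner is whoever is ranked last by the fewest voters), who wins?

Last-place votes: A 4, B 5, C 10, D 0, E 3.

D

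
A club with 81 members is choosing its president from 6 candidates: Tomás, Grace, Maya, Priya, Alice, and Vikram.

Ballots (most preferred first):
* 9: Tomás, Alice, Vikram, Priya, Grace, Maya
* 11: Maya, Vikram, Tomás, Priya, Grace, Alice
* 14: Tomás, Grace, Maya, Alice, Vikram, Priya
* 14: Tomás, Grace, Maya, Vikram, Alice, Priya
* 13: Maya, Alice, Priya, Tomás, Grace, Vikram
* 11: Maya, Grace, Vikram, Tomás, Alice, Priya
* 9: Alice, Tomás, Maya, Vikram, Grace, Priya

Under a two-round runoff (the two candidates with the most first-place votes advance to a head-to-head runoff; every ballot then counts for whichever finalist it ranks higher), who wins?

Round 1 first-place votes: Tomás 37, Grace 0, Maya 35, Priya 0, Alice 9, Vikram 0. Tomás and Maya advance.
Runoff: Tomás is ranked above Maya on 46 ballots, Maya above Tomás on 35.

Tomás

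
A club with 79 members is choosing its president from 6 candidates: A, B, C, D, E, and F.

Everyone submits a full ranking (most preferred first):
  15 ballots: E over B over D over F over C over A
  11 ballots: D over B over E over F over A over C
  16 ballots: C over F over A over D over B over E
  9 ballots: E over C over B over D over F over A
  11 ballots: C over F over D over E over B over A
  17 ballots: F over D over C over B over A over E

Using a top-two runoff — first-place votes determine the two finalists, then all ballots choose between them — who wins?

Round 1 first-place votes: A 0, B 0, C 27, D 11, E 24, F 17. C and E advance.
Runoff: C is ranked above E on 44 ballots, E above C on 35.

C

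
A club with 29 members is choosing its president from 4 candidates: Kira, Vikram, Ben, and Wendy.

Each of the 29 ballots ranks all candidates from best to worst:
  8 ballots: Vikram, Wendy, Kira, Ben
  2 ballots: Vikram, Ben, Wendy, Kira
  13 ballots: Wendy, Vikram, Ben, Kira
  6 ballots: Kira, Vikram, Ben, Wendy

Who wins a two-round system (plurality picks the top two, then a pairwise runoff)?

Vikram

Round 1 first-place votes: Kira 6, Vikram 10, Ben 0, Wendy 13. Wendy and Vikram advance.
Runoff: Wendy is ranked above Vikram on 13 ballots, Vikram above Wendy on 16.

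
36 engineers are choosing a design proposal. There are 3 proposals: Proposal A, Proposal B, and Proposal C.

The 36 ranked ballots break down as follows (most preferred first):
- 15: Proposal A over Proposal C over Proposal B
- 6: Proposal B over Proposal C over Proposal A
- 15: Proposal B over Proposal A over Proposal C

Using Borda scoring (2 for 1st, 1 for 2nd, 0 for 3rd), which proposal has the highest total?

Proposal A: 15×2 + 6×0 + 15×1 = 45
Proposal B: 15×0 + 6×2 + 15×2 = 42
Proposal C: 15×1 + 6×1 + 15×0 = 21

Proposal A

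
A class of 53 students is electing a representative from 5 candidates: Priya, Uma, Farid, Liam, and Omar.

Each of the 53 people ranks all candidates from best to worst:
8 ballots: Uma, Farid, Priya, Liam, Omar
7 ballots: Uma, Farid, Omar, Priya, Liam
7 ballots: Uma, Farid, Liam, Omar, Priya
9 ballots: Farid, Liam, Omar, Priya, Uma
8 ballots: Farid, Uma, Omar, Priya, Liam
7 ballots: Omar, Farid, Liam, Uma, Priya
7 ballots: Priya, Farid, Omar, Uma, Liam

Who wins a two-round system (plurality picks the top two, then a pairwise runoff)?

Round 1 first-place votes: Priya 7, Uma 22, Farid 17, Liam 0, Omar 7. Uma and Farid advance.
Runoff: Uma is ranked above Farid on 22 ballots, Farid above Uma on 31.

Farid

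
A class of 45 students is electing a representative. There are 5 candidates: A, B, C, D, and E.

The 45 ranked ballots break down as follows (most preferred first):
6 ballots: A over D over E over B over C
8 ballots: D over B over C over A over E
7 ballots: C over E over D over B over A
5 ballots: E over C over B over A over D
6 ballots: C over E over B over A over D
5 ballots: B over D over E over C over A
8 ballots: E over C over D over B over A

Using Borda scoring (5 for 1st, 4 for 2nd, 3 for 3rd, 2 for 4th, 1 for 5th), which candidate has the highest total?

E

A: 6×5 + 8×2 + 7×1 + 5×2 + 6×2 + 5×1 + 8×1 = 88
B: 6×2 + 8×4 + 7×2 + 5×3 + 6×3 + 5×5 + 8×2 = 132
C: 6×1 + 8×3 + 7×5 + 5×4 + 6×5 + 5×2 + 8×4 = 157
D: 6×4 + 8×5 + 7×3 + 5×1 + 6×1 + 5×4 + 8×3 = 140
E: 6×3 + 8×1 + 7×4 + 5×5 + 6×4 + 5×3 + 8×5 = 158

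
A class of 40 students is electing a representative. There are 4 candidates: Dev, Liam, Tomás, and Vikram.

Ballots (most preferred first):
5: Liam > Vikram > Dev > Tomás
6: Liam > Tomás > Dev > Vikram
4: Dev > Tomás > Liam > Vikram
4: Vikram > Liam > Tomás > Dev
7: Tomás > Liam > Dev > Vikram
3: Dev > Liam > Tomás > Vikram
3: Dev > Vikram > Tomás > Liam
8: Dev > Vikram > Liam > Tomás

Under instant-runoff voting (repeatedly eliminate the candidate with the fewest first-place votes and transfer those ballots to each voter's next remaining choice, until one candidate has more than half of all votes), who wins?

Round 1: Dev 18, Liam 11, Tomás 7, Vikram 4. Vikram eliminated.
Round 2: Dev 18, Liam 15, Tomás 7. Tomás eliminated.
Round 3: Dev 18, Liam 22. Liam has a majority (≥21).

Liam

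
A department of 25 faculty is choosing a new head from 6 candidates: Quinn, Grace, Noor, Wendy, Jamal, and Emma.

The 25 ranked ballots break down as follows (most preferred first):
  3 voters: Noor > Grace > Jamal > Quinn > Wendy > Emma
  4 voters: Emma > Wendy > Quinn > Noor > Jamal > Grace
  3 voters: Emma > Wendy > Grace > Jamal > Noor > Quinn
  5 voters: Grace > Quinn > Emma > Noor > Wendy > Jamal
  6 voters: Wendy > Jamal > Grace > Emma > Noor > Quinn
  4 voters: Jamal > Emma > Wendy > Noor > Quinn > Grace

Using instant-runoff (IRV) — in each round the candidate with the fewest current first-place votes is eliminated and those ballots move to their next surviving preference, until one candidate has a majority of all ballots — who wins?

Grace

Round 1: Quinn 0, Grace 5, Noor 3, Wendy 6, Jamal 4, Emma 7. Quinn eliminated.
Round 2: Grace 5, Noor 3, Wendy 6, Jamal 4, Emma 7. Noor eliminated.
Round 3: Grace 8, Wendy 6, Jamal 4, Emma 7. Jamal eliminated.
Round 4: Grace 8, Wendy 6, Emma 11. Wendy eliminated.
Round 5: Grace 14, Emma 11. Grace has a majority (≥13).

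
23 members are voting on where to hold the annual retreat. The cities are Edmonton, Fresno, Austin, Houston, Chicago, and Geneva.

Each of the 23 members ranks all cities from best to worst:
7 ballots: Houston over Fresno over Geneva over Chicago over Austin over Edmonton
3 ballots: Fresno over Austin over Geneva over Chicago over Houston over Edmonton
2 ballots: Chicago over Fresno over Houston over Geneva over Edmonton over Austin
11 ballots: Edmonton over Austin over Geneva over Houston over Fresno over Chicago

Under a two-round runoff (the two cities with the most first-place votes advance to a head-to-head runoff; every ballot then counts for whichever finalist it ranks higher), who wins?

Houston

Round 1 first-place votes: Edmonton 11, Fresno 3, Austin 0, Houston 7, Chicago 2, Geneva 0. Edmonton and Houston advance.
Runoff: Edmonton is ranked above Houston on 11 ballots, Houston above Edmonton on 12.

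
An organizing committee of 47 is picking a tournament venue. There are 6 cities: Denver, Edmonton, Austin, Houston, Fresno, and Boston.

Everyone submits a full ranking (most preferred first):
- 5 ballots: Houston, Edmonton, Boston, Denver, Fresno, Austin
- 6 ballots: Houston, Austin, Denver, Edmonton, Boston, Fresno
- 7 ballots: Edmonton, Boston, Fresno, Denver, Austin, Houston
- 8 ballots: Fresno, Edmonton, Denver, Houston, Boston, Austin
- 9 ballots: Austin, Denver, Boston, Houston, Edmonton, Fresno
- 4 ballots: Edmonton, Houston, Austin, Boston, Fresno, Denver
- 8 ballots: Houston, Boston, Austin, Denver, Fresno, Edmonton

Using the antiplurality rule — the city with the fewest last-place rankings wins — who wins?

Last-place votes: Denver 4, Edmonton 8, Austin 13, Houston 7, Fresno 15, Boston 0.

Boston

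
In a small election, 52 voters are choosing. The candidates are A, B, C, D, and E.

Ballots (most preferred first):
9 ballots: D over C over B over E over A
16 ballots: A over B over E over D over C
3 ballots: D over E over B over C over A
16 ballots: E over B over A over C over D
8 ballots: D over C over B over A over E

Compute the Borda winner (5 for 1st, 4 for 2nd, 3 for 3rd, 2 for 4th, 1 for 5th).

A: 9×1 + 16×5 + 3×1 + 16×3 + 8×2 = 156
B: 9×3 + 16×4 + 3×3 + 16×4 + 8×3 = 188
C: 9×4 + 16×1 + 3×2 + 16×2 + 8×4 = 122
D: 9×5 + 16×2 + 3×5 + 16×1 + 8×5 = 148
E: 9×2 + 16×3 + 3×4 + 16×5 + 8×1 = 166

B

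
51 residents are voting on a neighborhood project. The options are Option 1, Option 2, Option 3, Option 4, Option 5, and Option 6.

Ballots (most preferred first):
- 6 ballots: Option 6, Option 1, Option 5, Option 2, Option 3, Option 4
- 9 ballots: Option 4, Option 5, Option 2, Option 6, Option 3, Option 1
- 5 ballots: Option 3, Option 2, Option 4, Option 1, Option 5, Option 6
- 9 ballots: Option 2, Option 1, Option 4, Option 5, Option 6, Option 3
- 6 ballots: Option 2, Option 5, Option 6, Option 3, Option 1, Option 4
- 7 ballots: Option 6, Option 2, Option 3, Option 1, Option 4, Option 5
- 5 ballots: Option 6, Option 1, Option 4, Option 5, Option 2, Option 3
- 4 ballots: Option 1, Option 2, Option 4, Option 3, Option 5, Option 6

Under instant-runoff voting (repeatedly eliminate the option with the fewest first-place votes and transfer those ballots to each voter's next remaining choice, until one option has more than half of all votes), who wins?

Option 2

Round 1: Option 1 4, Option 2 15, Option 3 5, Option 4 9, Option 5 0, Option 6 18. Option 5 eliminated.
Round 2: Option 1 4, Option 2 15, Option 3 5, Option 4 9, Option 6 18. Option 1 eliminated.
Round 3: Option 2 19, Option 3 5, Option 4 9, Option 6 18. Option 3 eliminated.
Round 4: Option 2 24, Option 4 9, Option 6 18. Option 4 eliminated.
Round 5: Option 2 33, Option 6 18. Option 2 has a majority (≥26).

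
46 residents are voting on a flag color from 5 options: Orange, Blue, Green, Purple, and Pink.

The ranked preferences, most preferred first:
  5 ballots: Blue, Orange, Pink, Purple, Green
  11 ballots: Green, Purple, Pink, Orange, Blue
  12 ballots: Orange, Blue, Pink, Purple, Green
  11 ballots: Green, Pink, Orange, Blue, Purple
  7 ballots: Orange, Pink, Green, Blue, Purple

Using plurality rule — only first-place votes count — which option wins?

First-place votes: Orange 19, Blue 5, Green 22, Purple 0, Pink 0.

Green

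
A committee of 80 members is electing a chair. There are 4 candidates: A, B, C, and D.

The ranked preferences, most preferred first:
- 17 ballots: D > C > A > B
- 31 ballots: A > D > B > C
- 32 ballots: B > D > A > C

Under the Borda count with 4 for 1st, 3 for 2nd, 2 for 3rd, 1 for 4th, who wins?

A: 17×2 + 31×4 + 32×2 = 222
B: 17×1 + 31×2 + 32×4 = 207
C: 17×3 + 31×1 + 32×1 = 114
D: 17×4 + 31×3 + 32×3 = 257

D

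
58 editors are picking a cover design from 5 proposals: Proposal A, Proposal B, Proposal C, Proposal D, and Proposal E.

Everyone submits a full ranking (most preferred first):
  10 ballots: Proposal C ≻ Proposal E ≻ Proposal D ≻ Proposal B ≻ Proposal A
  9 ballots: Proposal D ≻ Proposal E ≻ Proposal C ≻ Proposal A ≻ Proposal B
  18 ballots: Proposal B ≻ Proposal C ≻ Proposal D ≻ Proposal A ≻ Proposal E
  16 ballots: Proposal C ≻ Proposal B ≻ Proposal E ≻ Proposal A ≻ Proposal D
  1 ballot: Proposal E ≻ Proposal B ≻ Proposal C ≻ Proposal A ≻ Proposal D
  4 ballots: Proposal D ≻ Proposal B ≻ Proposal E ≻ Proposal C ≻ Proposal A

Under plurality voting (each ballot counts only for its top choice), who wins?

First-place votes: Proposal A 0, Proposal B 18, Proposal C 26, Proposal D 13, Proposal E 1.

Proposal C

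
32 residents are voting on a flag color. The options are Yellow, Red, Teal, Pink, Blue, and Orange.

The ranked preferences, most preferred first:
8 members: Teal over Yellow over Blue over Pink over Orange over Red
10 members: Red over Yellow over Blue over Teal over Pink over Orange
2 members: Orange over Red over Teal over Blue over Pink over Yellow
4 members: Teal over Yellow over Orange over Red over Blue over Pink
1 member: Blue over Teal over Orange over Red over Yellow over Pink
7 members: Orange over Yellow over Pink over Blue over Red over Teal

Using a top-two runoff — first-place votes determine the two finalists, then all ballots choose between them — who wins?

Round 1 first-place votes: Yellow 0, Red 10, Teal 12, Pink 0, Blue 1, Orange 9. Teal and Red advance.
Runoff: Teal is ranked above Red on 13 ballots, Red above Teal on 19.

Red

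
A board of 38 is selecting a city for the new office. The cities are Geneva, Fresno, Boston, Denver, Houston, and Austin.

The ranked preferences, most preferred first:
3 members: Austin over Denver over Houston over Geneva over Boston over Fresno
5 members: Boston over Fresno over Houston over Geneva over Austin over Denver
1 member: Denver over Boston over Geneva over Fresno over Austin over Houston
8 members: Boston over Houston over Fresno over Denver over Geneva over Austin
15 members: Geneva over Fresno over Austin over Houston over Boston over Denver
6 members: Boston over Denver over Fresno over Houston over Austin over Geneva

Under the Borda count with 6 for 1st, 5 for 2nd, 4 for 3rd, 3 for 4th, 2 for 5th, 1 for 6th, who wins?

Geneva: 3×3 + 5×3 + 1×4 + 8×2 + 15×6 + 6×1 = 140
Fresno: 3×1 + 5×5 + 1×3 + 8×4 + 15×5 + 6×4 = 162
Boston: 3×2 + 5×6 + 1×5 + 8×6 + 15×2 + 6×6 = 155
Denver: 3×5 + 5×1 + 1×6 + 8×3 + 15×1 + 6×5 = 95
Houston: 3×4 + 5×4 + 1×1 + 8×5 + 15×3 + 6×3 = 136
Austin: 3×6 + 5×2 + 1×2 + 8×1 + 15×4 + 6×2 = 110

Fresno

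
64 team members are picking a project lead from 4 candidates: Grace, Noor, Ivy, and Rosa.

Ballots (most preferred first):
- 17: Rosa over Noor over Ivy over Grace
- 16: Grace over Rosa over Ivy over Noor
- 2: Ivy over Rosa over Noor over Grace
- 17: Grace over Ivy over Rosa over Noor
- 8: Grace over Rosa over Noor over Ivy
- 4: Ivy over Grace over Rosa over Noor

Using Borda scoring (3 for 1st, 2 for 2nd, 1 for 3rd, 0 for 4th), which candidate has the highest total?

Grace: 17×0 + 16×3 + 2×0 + 17×3 + 8×3 + 4×2 = 131
Noor: 17×2 + 16×0 + 2×1 + 17×0 + 8×1 + 4×0 = 44
Ivy: 17×1 + 16×1 + 2×3 + 17×2 + 8×0 + 4×3 = 85
Rosa: 17×3 + 16×2 + 2×2 + 17×1 + 8×2 + 4×1 = 124

Grace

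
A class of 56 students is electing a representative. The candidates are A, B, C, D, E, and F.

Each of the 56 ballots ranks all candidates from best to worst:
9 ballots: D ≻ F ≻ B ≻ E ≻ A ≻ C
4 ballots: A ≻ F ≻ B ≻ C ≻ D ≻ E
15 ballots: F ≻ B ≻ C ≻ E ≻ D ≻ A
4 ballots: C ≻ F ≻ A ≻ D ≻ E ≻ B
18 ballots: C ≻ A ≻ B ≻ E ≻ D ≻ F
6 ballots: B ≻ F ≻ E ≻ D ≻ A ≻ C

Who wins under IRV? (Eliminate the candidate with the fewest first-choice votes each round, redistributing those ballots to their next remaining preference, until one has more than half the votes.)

F

Round 1: A 4, B 6, C 22, D 9, E 0, F 15. E eliminated.
Round 2: A 4, B 6, C 22, D 9, F 15. A eliminated.
Round 3: B 6, C 22, D 9, F 19. B eliminated.
Round 4: C 22, D 9, F 25. D eliminated.
Round 5: C 22, F 34. F has a majority (≥29).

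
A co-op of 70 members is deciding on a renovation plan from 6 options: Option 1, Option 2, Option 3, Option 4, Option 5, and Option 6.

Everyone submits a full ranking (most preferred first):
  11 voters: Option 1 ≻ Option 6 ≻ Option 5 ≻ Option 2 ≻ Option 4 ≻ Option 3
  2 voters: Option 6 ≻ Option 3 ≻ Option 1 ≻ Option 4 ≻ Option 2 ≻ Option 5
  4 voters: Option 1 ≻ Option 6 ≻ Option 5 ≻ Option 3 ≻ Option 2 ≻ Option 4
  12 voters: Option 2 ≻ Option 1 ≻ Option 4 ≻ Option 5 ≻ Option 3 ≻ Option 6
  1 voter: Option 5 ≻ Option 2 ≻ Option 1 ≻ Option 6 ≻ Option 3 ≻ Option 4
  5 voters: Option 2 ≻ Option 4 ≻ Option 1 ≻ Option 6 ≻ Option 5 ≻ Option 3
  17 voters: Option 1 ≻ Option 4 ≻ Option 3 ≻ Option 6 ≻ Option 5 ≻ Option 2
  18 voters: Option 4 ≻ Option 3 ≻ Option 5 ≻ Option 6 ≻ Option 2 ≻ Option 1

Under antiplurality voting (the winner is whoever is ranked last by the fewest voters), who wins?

Option 5

Last-place votes: Option 1 18, Option 2 17, Option 3 16, Option 4 5, Option 5 2, Option 6 12.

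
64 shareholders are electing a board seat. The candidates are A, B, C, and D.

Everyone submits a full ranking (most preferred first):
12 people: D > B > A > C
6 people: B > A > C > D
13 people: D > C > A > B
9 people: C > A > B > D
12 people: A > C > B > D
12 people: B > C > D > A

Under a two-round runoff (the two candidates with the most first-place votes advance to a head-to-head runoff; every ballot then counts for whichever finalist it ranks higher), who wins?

B

Round 1 first-place votes: A 12, B 18, C 9, D 25. D and B advance.
Runoff: D is ranked above B on 25 ballots, B above D on 39.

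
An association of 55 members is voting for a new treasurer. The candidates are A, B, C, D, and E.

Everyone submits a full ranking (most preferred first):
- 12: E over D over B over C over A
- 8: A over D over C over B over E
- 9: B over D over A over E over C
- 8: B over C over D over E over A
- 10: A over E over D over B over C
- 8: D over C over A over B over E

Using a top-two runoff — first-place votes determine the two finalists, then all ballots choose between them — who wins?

B

Round 1 first-place votes: A 18, B 17, C 0, D 8, E 12. A and B advance.
Runoff: A is ranked above B on 26 ballots, B above A on 29.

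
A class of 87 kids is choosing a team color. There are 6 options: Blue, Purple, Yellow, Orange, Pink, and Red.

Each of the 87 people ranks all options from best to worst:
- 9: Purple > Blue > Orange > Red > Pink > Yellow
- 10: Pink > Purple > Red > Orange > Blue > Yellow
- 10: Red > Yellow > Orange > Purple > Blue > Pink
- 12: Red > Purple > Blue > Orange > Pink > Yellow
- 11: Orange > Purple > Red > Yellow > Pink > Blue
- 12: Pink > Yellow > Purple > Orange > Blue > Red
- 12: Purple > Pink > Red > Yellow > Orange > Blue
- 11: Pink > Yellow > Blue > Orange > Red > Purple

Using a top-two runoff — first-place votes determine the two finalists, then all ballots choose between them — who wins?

Pink

Round 1 first-place votes: Blue 0, Purple 21, Yellow 0, Orange 11, Pink 33, Red 22. Pink and Red advance.
Runoff: Pink is ranked above Red on 45 ballots, Red above Pink on 42.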